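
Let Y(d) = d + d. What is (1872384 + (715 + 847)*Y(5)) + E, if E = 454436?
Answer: 2342440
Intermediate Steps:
Y(d) = 2*d
(1872384 + (715 + 847)*Y(5)) + E = (1872384 + (715 + 847)*(2*5)) + 454436 = (1872384 + 1562*10) + 454436 = (1872384 + 15620) + 454436 = 1888004 + 454436 = 2342440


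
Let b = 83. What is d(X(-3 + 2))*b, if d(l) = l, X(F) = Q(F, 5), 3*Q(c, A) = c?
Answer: -83/3 ≈ -27.667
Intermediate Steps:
Q(c, A) = c/3
X(F) = F/3
d(X(-3 + 2))*b = ((-3 + 2)/3)*83 = ((⅓)*(-1))*83 = -⅓*83 = -83/3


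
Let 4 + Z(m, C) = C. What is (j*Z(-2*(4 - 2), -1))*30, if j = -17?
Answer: 2550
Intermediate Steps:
Z(m, C) = -4 + C
(j*Z(-2*(4 - 2), -1))*30 = -17*(-4 - 1)*30 = -17*(-5)*30 = 85*30 = 2550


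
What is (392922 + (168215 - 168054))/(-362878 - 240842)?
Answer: -393083/603720 ≈ -0.65110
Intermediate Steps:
(392922 + (168215 - 168054))/(-362878 - 240842) = (392922 + 161)/(-603720) = 393083*(-1/603720) = -393083/603720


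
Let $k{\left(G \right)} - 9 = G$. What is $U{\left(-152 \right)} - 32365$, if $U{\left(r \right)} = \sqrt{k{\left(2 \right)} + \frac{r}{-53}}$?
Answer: $-32365 + \frac{7 \sqrt{795}}{53} \approx -32361.0$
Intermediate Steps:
$k{\left(G \right)} = 9 + G$
$U{\left(r \right)} = \sqrt{11 - \frac{r}{53}}$ ($U{\left(r \right)} = \sqrt{\left(9 + 2\right) + \frac{r}{-53}} = \sqrt{11 + r \left(- \frac{1}{53}\right)} = \sqrt{11 - \frac{r}{53}}$)
$U{\left(-152 \right)} - 32365 = \frac{\sqrt{30899 - -8056}}{53} - 32365 = \frac{\sqrt{30899 + 8056}}{53} - 32365 = \frac{\sqrt{38955}}{53} - 32365 = \frac{7 \sqrt{795}}{53} - 32365 = -32365 + \frac{7 \sqrt{795}}{53}$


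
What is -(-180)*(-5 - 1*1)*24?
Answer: -25920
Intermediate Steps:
-(-180)*(-5 - 1*1)*24 = -(-180)*(-5 - 1)*24 = -(-180)*(-6)*24 = -36*30*24 = -1080*24 = -25920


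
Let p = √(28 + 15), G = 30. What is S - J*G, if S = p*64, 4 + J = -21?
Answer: 750 + 64*√43 ≈ 1169.7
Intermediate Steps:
J = -25 (J = -4 - 21 = -25)
p = √43 ≈ 6.5574
S = 64*√43 (S = √43*64 = 64*√43 ≈ 419.68)
S - J*G = 64*√43 - (-25)*30 = 64*√43 - 1*(-750) = 64*√43 + 750 = 750 + 64*√43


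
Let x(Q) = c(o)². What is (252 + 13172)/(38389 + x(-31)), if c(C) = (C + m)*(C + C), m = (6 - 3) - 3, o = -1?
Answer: 13424/38393 ≈ 0.34965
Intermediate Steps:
m = 0 (m = 3 - 3 = 0)
c(C) = 2*C² (c(C) = (C + 0)*(C + C) = C*(2*C) = 2*C²)
x(Q) = 4 (x(Q) = (2*(-1)²)² = (2*1)² = 2² = 4)
(252 + 13172)/(38389 + x(-31)) = (252 + 13172)/(38389 + 4) = 13424/38393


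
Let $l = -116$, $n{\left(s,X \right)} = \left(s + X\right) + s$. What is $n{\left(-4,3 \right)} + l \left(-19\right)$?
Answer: $2199$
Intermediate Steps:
$n{\left(s,X \right)} = X + 2 s$ ($n{\left(s,X \right)} = \left(X + s\right) + s = X + 2 s$)
$n{\left(-4,3 \right)} + l \left(-19\right) = \left(3 + 2 \left(-4\right)\right) - -2204 = \left(3 - 8\right) + 2204 = -5 + 2204 = 2199$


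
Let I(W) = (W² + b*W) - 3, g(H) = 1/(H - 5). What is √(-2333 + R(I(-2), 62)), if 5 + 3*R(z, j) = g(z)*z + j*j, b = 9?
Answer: I*√4587198/66 ≈ 32.451*I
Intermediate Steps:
g(H) = 1/(-5 + H)
I(W) = -3 + W² + 9*W (I(W) = (W² + 9*W) - 3 = -3 + W² + 9*W)
R(z, j) = -5/3 + j²/3 + z/(3*(-5 + z)) (R(z, j) = -5/3 + (z/(-5 + z) + j*j)/3 = -5/3 + (z/(-5 + z) + j²)/3 = -5/3 + (j² + z/(-5 + z))/3 = -5/3 + (j²/3 + z/(3*(-5 + z))) = -5/3 + j²/3 + z/(3*(-5 + z)))
√(-2333 + R(I(-2), 62)) = √(-2333 + ((-3 + (-2)² + 9*(-2)) + (-5 + (-3 + (-2)² + 9*(-2)))*(-5 + 62²))/(3*(-5 + (-3 + (-2)² + 9*(-2))))) = √(-2333 + ((-3 + 4 - 18) + (-5 + (-3 + 4 - 18))*(-5 + 3844))/(3*(-5 + (-3 + 4 - 18)))) = √(-2333 + (-17 + (-5 - 17)*3839)/(3*(-5 - 17))) = √(-2333 + (⅓)*(-17 - 22*3839)/(-22)) = √(-2333 + (⅓)*(-1/22)*(-17 - 84458)) = √(-2333 + (⅓)*(-1/22)*(-84475)) = √(-2333 + 84475/66) = √(-69503/66) = I*√4587198/66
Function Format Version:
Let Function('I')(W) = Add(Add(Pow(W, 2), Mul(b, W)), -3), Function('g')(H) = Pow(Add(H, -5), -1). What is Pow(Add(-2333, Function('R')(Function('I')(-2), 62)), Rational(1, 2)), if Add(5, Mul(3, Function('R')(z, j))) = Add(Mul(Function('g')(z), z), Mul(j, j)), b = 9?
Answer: Mul(Rational(1, 66), I, Pow(4587198, Rational(1, 2))) ≈ Mul(32.451, I)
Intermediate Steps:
Function('g')(H) = Pow(Add(-5, H), -1)
Function('I')(W) = Add(-3, Pow(W, 2), Mul(9, W)) (Function('I')(W) = Add(Add(Pow(W, 2), Mul(9, W)), -3) = Add(-3, Pow(W, 2), Mul(9, W)))
Function('R')(z, j) = Add(Rational(-5, 3), Mul(Rational(1, 3), Pow(j, 2)), Mul(Rational(1, 3), z, Pow(Add(-5, z), -1))) (Function('R')(z, j) = Add(Rational(-5, 3), Mul(Rational(1, 3), Add(Mul(Pow(Add(-5, z), -1), z), Mul(j, j)))) = Add(Rational(-5, 3), Mul(Rational(1, 3), Add(Mul(z, Pow(Add(-5, z), -1)), Pow(j, 2)))) = Add(Rational(-5, 3), Mul(Rational(1, 3), Add(Pow(j, 2), Mul(z, Pow(Add(-5, z), -1))))) = Add(Rational(-5, 3), Add(Mul(Rational(1, 3), Pow(j, 2)), Mul(Rational(1, 3), z, Pow(Add(-5, z), -1)))) = Add(Rational(-5, 3), Mul(Rational(1, 3), Pow(j, 2)), Mul(Rational(1, 3), z, Pow(Add(-5, z), -1))))
Pow(Add(-2333, Function('R')(Function('I')(-2), 62)), Rational(1, 2)) = Pow(Add(-2333, Mul(Rational(1, 3), Pow(Add(-5, Add(-3, Pow(-2, 2), Mul(9, -2))), -1), Add(Add(-3, Pow(-2, 2), Mul(9, -2)), Mul(Add(-5, Add(-3, Pow(-2, 2), Mul(9, -2))), Add(-5, Pow(62, 2)))))), Rational(1, 2)) = Pow(Add(-2333, Mul(Rational(1, 3), Pow(Add(-5, Add(-3, 4, -18)), -1), Add(Add(-3, 4, -18), Mul(Add(-5, Add(-3, 4, -18)), Add(-5, 3844))))), Rational(1, 2)) = Pow(Add(-2333, Mul(Rational(1, 3), Pow(Add(-5, -17), -1), Add(-17, Mul(Add(-5, -17), 3839)))), Rational(1, 2)) = Pow(Add(-2333, Mul(Rational(1, 3), Pow(-22, -1), Add(-17, Mul(-22, 3839)))), Rational(1, 2)) = Pow(Add(-2333, Mul(Rational(1, 3), Rational(-1, 22), Add(-17, -84458))), Rational(1, 2)) = Pow(Add(-2333, Mul(Rational(1, 3), Rational(-1, 22), -84475)), Rational(1, 2)) = Pow(Add(-2333, Rational(84475, 66)), Rational(1, 2)) = Pow(Rational(-69503, 66), Rational(1, 2)) = Mul(Rational(1, 66), I, Pow(4587198, Rational(1, 2)))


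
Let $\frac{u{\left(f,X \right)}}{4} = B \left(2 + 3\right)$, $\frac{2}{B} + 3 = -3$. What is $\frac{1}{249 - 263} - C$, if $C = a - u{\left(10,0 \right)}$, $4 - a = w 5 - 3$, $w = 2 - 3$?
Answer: $- \frac{787}{42} \approx -18.738$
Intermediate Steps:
$B = - \frac{1}{3}$ ($B = \frac{2}{-3 - 3} = \frac{2}{-6} = 2 \left(- \frac{1}{6}\right) = - \frac{1}{3} \approx -0.33333$)
$w = -1$
$u{\left(f,X \right)} = - \frac{20}{3}$ ($u{\left(f,X \right)} = 4 \left(- \frac{2 + 3}{3}\right) = 4 \left(\left(- \frac{1}{3}\right) 5\right) = 4 \left(- \frac{5}{3}\right) = - \frac{20}{3}$)
$a = 12$ ($a = 4 - \left(\left(-1\right) 5 - 3\right) = 4 - \left(-5 - 3\right) = 4 - -8 = 4 + 8 = 12$)
$C = \frac{56}{3}$ ($C = 12 - - \frac{20}{3} = 12 + \frac{20}{3} = \frac{56}{3} \approx 18.667$)
$\frac{1}{249 - 263} - C = \frac{1}{249 - 263} - \frac{56}{3} = \frac{1}{-14} - \frac{56}{3} = - \frac{1}{14} - \frac{56}{3} = - \frac{787}{42}$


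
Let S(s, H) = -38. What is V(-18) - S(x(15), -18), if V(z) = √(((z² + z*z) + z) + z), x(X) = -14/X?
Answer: 38 + 6*√17 ≈ 62.739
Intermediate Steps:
V(z) = √(2*z + 2*z²) (V(z) = √(((z² + z²) + z) + z) = √((2*z² + z) + z) = √((z + 2*z²) + z) = √(2*z + 2*z²))
V(-18) - S(x(15), -18) = √2*√(-18*(1 - 18)) - 1*(-38) = √2*√(-18*(-17)) + 38 = √2*√306 + 38 = √2*(3*√34) + 38 = 6*√17 + 38 = 38 + 6*√17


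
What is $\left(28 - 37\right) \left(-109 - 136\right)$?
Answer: $2205$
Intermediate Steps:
$\left(28 - 37\right) \left(-109 - 136\right) = \left(28 - 37\right) \left(-245\right) = \left(-9\right) \left(-245\right) = 2205$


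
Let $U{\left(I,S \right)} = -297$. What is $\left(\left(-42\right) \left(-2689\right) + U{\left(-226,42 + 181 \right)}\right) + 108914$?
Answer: $221555$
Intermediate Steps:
$\left(\left(-42\right) \left(-2689\right) + U{\left(-226,42 + 181 \right)}\right) + 108914 = \left(\left(-42\right) \left(-2689\right) - 297\right) + 108914 = \left(112938 - 297\right) + 108914 = 112641 + 108914 = 221555$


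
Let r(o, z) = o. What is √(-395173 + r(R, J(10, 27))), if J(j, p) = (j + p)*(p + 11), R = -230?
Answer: I*√395403 ≈ 628.81*I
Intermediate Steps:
J(j, p) = (11 + p)*(j + p) (J(j, p) = (j + p)*(11 + p) = (11 + p)*(j + p))
√(-395173 + r(R, J(10, 27))) = √(-395173 - 230) = √(-395403) = I*√395403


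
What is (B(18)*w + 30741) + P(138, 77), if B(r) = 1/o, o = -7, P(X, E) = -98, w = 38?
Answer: 214463/7 ≈ 30638.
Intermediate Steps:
B(r) = -⅐ (B(r) = 1/(-7) = -⅐)
(B(18)*w + 30741) + P(138, 77) = (-⅐*38 + 30741) - 98 = (-38/7 + 30741) - 98 = 215149/7 - 98 = 214463/7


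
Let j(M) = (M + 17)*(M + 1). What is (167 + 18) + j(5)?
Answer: 317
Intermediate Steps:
j(M) = (1 + M)*(17 + M) (j(M) = (17 + M)*(1 + M) = (1 + M)*(17 + M))
(167 + 18) + j(5) = (167 + 18) + (17 + 5² + 18*5) = 185 + (17 + 25 + 90) = 185 + 132 = 317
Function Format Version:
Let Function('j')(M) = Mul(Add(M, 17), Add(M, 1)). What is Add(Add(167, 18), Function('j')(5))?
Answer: 317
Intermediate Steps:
Function('j')(M) = Mul(Add(1, M), Add(17, M)) (Function('j')(M) = Mul(Add(17, M), Add(1, M)) = Mul(Add(1, M), Add(17, M)))
Add(Add(167, 18), Function('j')(5)) = Add(Add(167, 18), Add(17, Pow(5, 2), Mul(18, 5))) = Add(185, Add(17, 25, 90)) = Add(185, 132) = 317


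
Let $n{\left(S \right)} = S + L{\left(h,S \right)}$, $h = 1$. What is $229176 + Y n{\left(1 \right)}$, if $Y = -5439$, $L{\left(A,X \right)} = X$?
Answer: $218298$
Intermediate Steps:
$n{\left(S \right)} = 2 S$ ($n{\left(S \right)} = S + S = 2 S$)
$229176 + Y n{\left(1 \right)} = 229176 - 5439 \cdot 2 \cdot 1 = 229176 - 10878 = 218298$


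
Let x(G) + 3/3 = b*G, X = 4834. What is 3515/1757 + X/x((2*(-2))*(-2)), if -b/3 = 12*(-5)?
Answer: 13551423/2528323 ≈ 5.3598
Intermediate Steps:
b = 180 (b = -36*(-5) = -3*(-60) = 180)
x(G) = -1 + 180*G
3515/1757 + X/x((2*(-2))*(-2)) = 3515/1757 + 4834/(-1 + 180*((2*(-2))*(-2))) = 3515*(1/1757) + 4834/(-1 + 180*(-4*(-2))) = 3515/1757 + 4834/(-1 + 180*8) = 3515/1757 + 4834/(-1 + 1440) = 3515/1757 + 4834/1439 = 13551423/2528323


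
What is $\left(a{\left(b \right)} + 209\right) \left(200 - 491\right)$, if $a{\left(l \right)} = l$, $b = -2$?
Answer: $-60237$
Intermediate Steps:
$\left(a{\left(b \right)} + 209\right) \left(200 - 491\right) = \left(-2 + 209\right) \left(200 - 491\right) = 207 \left(-291\right) = -60237$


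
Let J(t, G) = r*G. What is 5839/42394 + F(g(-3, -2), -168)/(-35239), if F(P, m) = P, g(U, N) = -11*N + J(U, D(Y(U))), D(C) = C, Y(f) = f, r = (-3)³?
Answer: 201393939/1493922166 ≈ 0.13481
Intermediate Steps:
r = -27
J(t, G) = -27*G
g(U, N) = -27*U - 11*N (g(U, N) = -11*N - 27*U = -27*U - 11*N)
5839/42394 + F(g(-3, -2), -168)/(-35239) = 5839/42394 + (-27*(-3) - 11*(-2))/(-35239) = 5839*(1/42394) + (81 + 22)*(-1/35239) = 5839/42394 + 103*(-1/35239) = 5839/42394 - 103/35239 = 201393939/1493922166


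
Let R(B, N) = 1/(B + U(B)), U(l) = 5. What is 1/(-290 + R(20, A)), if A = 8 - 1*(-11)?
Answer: -25/7249 ≈ -0.0034488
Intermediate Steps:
A = 19 (A = 8 + 11 = 19)
R(B, N) = 1/(5 + B) (R(B, N) = 1/(B + 5) = 1/(5 + B))
1/(-290 + R(20, A)) = 1/(-290 + 1/(5 + 20)) = 1/(-290 + 1/25) = 1/(-7249/25) = -25/7249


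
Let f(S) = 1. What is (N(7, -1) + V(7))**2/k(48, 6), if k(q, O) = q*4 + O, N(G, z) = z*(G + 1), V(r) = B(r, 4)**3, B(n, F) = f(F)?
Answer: 49/198 ≈ 0.24747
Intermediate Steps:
B(n, F) = 1
V(r) = 1 (V(r) = 1**3 = 1)
N(G, z) = z*(1 + G)
k(q, O) = O + 4*q (k(q, O) = 4*q + O = O + 4*q)
(N(7, -1) + V(7))**2/k(48, 6) = (-(1 + 7) + 1)**2/(6 + 4*48) = (-1*8 + 1)**2/(6 + 192) = (-8 + 1)**2/198 = (-7)**2*(1/198) = 49*(1/198) = 49/198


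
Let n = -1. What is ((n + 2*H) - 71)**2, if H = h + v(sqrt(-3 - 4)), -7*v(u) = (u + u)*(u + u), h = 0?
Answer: 4096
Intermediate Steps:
v(u) = -4*u**2/7 (v(u) = -(u + u)*(u + u)/7 = -2*u*2*u/7 = -4*u**2/7)
H = 4 (H = 0 - 4*(sqrt(-3 - 4))**2/7 = 0 - 4*(sqrt(-7))**2/7 = 0 - 4*(I*sqrt(7))**2/7 = 0 - 4/7*(-7) = 0 + 4 = 4)
((n + 2*H) - 71)**2 = ((-1 + 2*4) - 71)**2 = ((-1 + 8) - 71)**2 = (7 - 71)**2 = (-64)**2 = 4096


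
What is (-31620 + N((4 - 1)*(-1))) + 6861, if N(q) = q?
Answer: -24762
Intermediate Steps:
(-31620 + N((4 - 1)*(-1))) + 6861 = (-31620 + (4 - 1)*(-1)) + 6861 = (-31620 + 3*(-1)) + 6861 = (-31620 - 3) + 6861 = -31623 + 6861 = -24762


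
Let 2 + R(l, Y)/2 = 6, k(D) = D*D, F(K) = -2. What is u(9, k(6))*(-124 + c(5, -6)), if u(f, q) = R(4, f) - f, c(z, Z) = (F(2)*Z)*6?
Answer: 52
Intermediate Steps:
k(D) = D²
R(l, Y) = 8 (R(l, Y) = -4 + 2*6 = -4 + 12 = 8)
c(z, Z) = -12*Z (c(z, Z) = -2*Z*6 = -12*Z)
u(f, q) = 8 - f
u(9, k(6))*(-124 + c(5, -6)) = (8 - 1*9)*(-124 - 12*(-6)) = (8 - 9)*(-124 + 72) = -1*(-52) = 52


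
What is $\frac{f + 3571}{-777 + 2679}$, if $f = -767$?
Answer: $\frac{1402}{951} \approx 1.4742$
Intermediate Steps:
$\frac{f + 3571}{-777 + 2679} = \frac{-767 + 3571}{-777 + 2679} = \frac{2804}{1902} = 2804 \cdot \frac{1}{1902} = \frac{1402}{951}$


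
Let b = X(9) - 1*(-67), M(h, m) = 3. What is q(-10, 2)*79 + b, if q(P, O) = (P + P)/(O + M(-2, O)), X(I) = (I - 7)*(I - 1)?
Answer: -233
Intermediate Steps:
X(I) = (-1 + I)*(-7 + I) (X(I) = (-7 + I)*(-1 + I) = (-1 + I)*(-7 + I))
b = 83 (b = (7 + 9**2 - 8*9) - 1*(-67) = (7 + 81 - 72) + 67 = 16 + 67 = 83)
q(P, O) = 2*P/(3 + O) (q(P, O) = (P + P)/(O + 3) = (2*P)/(3 + O) = 2*P/(3 + O))
q(-10, 2)*79 + b = (2*(-10)/(3 + 2))*79 + 83 = (2*(-10)/5)*79 + 83 = (2*(-10)*(1/5))*79 + 83 = -4*79 + 83 = -316 + 83 = -233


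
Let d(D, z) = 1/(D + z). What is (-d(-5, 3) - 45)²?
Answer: 7921/4 ≈ 1980.3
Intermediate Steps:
(-d(-5, 3) - 45)² = (-1/(-5 + 3) - 45)² = (-1/(-2) - 45)² = (-1*(-½) - 45)² = (½ - 45)² = (-89/2)² = 7921/4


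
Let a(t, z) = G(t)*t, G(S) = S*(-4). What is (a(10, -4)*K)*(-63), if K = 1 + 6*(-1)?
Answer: -126000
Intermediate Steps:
G(S) = -4*S
a(t, z) = -4*t**2 (a(t, z) = (-4*t)*t = -4*t**2)
K = -5 (K = 1 - 6 = -5)
(a(10, -4)*K)*(-63) = (-4*10**2*(-5))*(-63) = (-4*100*(-5))*(-63) = -400*(-5)*(-63) = 2000*(-63) = -126000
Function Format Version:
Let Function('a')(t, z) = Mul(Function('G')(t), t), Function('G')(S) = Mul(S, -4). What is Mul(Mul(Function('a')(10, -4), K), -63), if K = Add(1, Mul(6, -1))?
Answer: -126000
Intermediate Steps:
Function('G')(S) = Mul(-4, S)
Function('a')(t, z) = Mul(-4, Pow(t, 2)) (Function('a')(t, z) = Mul(Mul(-4, t), t) = Mul(-4, Pow(t, 2)))
K = -5 (K = Add(1, -6) = -5)
Mul(Mul(Function('a')(10, -4), K), -63) = Mul(Mul(Mul(-4, Pow(10, 2)), -5), -63) = Mul(Mul(Mul(-4, 100), -5), -63) = Mul(Mul(-400, -5), -63) = Mul(2000, -63) = -126000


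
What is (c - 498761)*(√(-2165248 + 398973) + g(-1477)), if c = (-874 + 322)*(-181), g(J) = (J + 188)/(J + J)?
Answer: -514116361/2954 - 1994245*I*√70651 ≈ -1.7404e+5 - 5.3008e+8*I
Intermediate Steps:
g(J) = (188 + J)/(2*J) (g(J) = (188 + J)/((2*J)) = (188 + J)*(1/(2*J)) = (188 + J)/(2*J))
c = 99912 (c = -552*(-181) = 99912)
(c - 498761)*(√(-2165248 + 398973) + g(-1477)) = (99912 - 498761)*(√(-2165248 + 398973) + (½)*(188 - 1477)/(-1477)) = -398849*(√(-1766275) + (½)*(-1/1477)*(-1289)) = -398849*(5*I*√70651 + 1289/2954) = -398849*(1289/2954 + 5*I*√70651) = -514116361/2954 - 1994245*I*√70651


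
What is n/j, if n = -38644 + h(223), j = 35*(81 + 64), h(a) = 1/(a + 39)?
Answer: -10124727/1329650 ≈ -7.6146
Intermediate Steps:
h(a) = 1/(39 + a)
j = 5075 (j = 35*145 = 5075)
n = -10124727/262 (n = -38644 + 1/(39 + 223) = -38644 + 1/262 = -10124727/262 ≈ -38644.)
n/j = -10124727/262/5075 = -10124727/262*1/5075 = -10124727/1329650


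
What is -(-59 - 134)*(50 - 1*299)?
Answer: -48057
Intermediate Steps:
-(-59 - 134)*(50 - 1*299) = -(-193)*(50 - 299) = -(-193)*(-249) = -1*48057 = -48057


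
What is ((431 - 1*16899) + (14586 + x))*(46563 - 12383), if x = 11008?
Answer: 311926680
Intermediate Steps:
((431 - 1*16899) + (14586 + x))*(46563 - 12383) = ((431 - 1*16899) + (14586 + 11008))*(46563 - 12383) = ((431 - 16899) + 25594)*34180 = (-16468 + 25594)*34180 = 9126*34180 = 311926680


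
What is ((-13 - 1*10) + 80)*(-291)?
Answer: -16587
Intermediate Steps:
((-13 - 1*10) + 80)*(-291) = ((-13 - 10) + 80)*(-291) = (-23 + 80)*(-291) = 57*(-291) = -16587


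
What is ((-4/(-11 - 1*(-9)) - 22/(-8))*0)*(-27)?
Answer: 0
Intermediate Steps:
((-4/(-11 - 1*(-9)) - 22/(-8))*0)*(-27) = ((-4/(-11 + 9) - 22*(-⅛))*0)*(-27) = ((-4/(-2) + 11/4)*0)*(-27) = ((-4*(-½) + 11/4)*0)*(-27) = ((2 + 11/4)*0)*(-27) = ((19/4)*0)*(-27) = 0*(-27) = 0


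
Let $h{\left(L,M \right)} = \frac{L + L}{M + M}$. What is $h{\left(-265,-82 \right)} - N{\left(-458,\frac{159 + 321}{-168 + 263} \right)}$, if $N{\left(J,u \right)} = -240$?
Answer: $\frac{19945}{82} \approx 243.23$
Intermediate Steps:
$h{\left(L,M \right)} = \frac{L}{M}$ ($h{\left(L,M \right)} = \frac{2 L}{2 M} = 2 L \frac{1}{2 M} = \frac{L}{M}$)
$h{\left(-265,-82 \right)} - N{\left(-458,\frac{159 + 321}{-168 + 263} \right)} = - \frac{265}{-82} - -240 = \left(-265\right) \left(- \frac{1}{82}\right) + 240 = \frac{265}{82} + 240 = \frac{19945}{82}$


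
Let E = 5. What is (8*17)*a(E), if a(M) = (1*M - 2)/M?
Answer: 408/5 ≈ 81.600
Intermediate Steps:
a(M) = (-2 + M)/M (a(M) = (M - 2)/M = (-2 + M)/M)
(8*17)*a(E) = (8*17)*((-2 + 5)/5) = 136*((⅕)*3) = 136*(⅗) = 408/5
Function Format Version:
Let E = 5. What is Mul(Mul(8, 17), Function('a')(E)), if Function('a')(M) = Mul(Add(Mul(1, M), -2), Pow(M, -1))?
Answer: Rational(408, 5) ≈ 81.600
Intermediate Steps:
Function('a')(M) = Mul(Pow(M, -1), Add(-2, M)) (Function('a')(M) = Mul(Add(M, -2), Pow(M, -1)) = Mul(Add(-2, M), Pow(M, -1)) = Mul(Pow(M, -1), Add(-2, M)))
Mul(Mul(8, 17), Function('a')(E)) = Mul(Mul(8, 17), Mul(Pow(5, -1), Add(-2, 5))) = Mul(136, Mul(Rational(1, 5), 3)) = Mul(136, Rational(3, 5)) = Rational(408, 5)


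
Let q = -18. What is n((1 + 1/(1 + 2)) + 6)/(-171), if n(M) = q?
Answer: 2/19 ≈ 0.10526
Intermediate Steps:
n(M) = -18
n((1 + 1/(1 + 2)) + 6)/(-171) = -18/(-171) = -18*(-1/171) = 2/19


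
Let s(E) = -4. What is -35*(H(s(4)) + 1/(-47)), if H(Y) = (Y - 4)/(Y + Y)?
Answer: -1610/47 ≈ -34.255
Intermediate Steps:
H(Y) = (-4 + Y)/(2*Y) (H(Y) = (-4 + Y)/((2*Y)) = (-4 + Y)*(1/(2*Y)) = (-4 + Y)/(2*Y))
-35*(H(s(4)) + 1/(-47)) = -35*((½)*(-4 - 4)/(-4) + 1/(-47)) = -35*((½)*(-¼)*(-8) - 1/47) = -35*(1 - 1/47) = -35*46/47 = -1610/47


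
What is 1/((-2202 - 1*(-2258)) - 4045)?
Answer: -1/3989 ≈ -0.00025069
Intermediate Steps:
1/((-2202 - 1*(-2258)) - 4045) = 1/((-2202 + 2258) - 4045) = 1/(56 - 4045) = 1/(-3989) = -1/3989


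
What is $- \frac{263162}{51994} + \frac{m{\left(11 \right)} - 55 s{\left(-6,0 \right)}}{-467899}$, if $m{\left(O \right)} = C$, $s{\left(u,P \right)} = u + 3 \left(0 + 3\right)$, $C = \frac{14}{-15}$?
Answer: $- \frac{923434568252}{182459554545} \approx -5.061$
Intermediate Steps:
$C = - \frac{14}{15}$ ($C = 14 \left(- \frac{1}{15}\right) = - \frac{14}{15} \approx -0.93333$)
$s{\left(u,P \right)} = 9 + u$ ($s{\left(u,P \right)} = u + 3 \cdot 3 = u + 9 = 9 + u$)
$m{\left(O \right)} = - \frac{14}{15}$
$- \frac{263162}{51994} + \frac{m{\left(11 \right)} - 55 s{\left(-6,0 \right)}}{-467899} = - \frac{263162}{51994} + \frac{- \frac{14}{15} - 55 \left(9 - 6\right)}{-467899} = \left(-263162\right) \frac{1}{51994} + \left(- \frac{14}{15} - 165\right) \left(- \frac{1}{467899}\right) = - \frac{131581}{25997} + \left(- \frac{14}{15} - 165\right) \left(- \frac{1}{467899}\right) = - \frac{131581}{25997} - - \frac{2489}{7018485} = - \frac{131581}{25997} + \frac{2489}{7018485} = - \frac{923434568252}{182459554545}$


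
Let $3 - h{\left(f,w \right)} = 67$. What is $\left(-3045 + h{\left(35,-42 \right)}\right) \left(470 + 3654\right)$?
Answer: $-12821516$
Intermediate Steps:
$h{\left(f,w \right)} = -64$ ($h{\left(f,w \right)} = 3 - 67 = -64$)
$\left(-3045 + h{\left(35,-42 \right)}\right) \left(470 + 3654\right) = \left(-3045 - 64\right) \left(470 + 3654\right) = \left(-3109\right) 4124 = -12821516$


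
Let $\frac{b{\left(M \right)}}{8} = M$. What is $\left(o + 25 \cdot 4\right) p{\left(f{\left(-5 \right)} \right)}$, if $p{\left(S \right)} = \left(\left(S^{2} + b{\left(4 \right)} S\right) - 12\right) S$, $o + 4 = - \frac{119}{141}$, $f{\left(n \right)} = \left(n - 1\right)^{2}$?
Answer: $\frac{392205744}{47} \approx 8.3448 \cdot 10^{6}$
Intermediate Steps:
$f{\left(n \right)} = \left(-1 + n\right)^{2}$
$o = - \frac{683}{141}$ ($o = -4 - \frac{119}{141} = - \frac{683}{141} \approx -4.844$)
$b{\left(M \right)} = 8 M$
$p{\left(S \right)} = S \left(-12 + S^{2} + 32 S\right)$ ($p{\left(S \right)} = \left(\left(S^{2} + 8 \cdot 4 S\right) - 12\right) S = \left(\left(S^{2} + 32 S\right) - 12\right) S = \left(-12 + S^{2} + 32 S\right) S = S \left(-12 + S^{2} + 32 S\right)$)
$\left(o + 25 \cdot 4\right) p{\left(f{\left(-5 \right)} \right)} = \left(- \frac{683}{141} + 25 \cdot 4\right) \left(-1 - 5\right)^{2} \left(-12 + \left(\left(-1 - 5\right)^{2}\right)^{2} + 32 \left(-1 - 5\right)^{2}\right) = \left(- \frac{683}{141} + 100\right) \left(-6\right)^{2} \left(-12 + \left(\left(-6\right)^{2}\right)^{2} + 32 \left(-6\right)^{2}\right) = \frac{13417 \cdot 36 \left(-12 + 36^{2} + 32 \cdot 36\right)}{141} = \frac{13417 \cdot 36 \left(-12 + 1296 + 1152\right)}{141} = \frac{13417 \cdot 36 \cdot 2436}{141} = \frac{13417}{141} \cdot 87696 = \frac{392205744}{47}$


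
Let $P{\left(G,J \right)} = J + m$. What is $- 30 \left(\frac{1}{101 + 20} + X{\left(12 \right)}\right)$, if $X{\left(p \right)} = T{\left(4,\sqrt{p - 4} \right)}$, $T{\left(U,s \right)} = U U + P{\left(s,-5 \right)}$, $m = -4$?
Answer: $- \frac{25440}{121} \approx -210.25$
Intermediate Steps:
$P{\left(G,J \right)} = -4 + J$ ($P{\left(G,J \right)} = J - 4 = -4 + J$)
$T{\left(U,s \right)} = -9 + U^{2}$ ($T{\left(U,s \right)} = U U - 9 = U^{2} - 9 = -9 + U^{2}$)
$X{\left(p \right)} = 7$ ($X{\left(p \right)} = -9 + 4^{2} = -9 + 16 = 7$)
$- 30 \left(\frac{1}{101 + 20} + X{\left(12 \right)}\right) = - 30 \left(\frac{1}{101 + 20} + 7\right) = - 30 \left(\frac{1}{121} + 7\right) = \left(-30\right) \frac{848}{121} = - \frac{25440}{121}$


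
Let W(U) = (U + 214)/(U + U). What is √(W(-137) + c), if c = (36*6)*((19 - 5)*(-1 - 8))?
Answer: 7*I*√41699786/274 ≈ 164.97*I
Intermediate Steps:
W(U) = (214 + U)/(2*U) (W(U) = (214 + U)/((2*U)) = (214 + U)*(1/(2*U)) = (214 + U)/(2*U))
c = -27216 (c = 216*(14*(-9)) = 216*(-126) = -27216)
√(W(-137) + c) = √((½)*(214 - 137)/(-137) - 27216) = √((½)*(-1/137)*77 - 27216) = √(-77/274 - 27216) = √(-7457261/274) = 7*I*√41699786/274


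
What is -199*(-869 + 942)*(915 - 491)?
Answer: -6159448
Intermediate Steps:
-199*(-869 + 942)*(915 - 491) = -14527*424 = -199*30952 = -6159448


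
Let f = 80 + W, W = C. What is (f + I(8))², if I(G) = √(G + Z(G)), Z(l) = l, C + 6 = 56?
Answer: 17956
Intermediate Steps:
C = 50 (C = -6 + 56 = 50)
W = 50
I(G) = √2*√G (I(G) = √(G + G) = √(2*G) = √2*√G)
f = 130 (f = 80 + 50 = 130)
(f + I(8))² = (130 + √2*√8)² = (130 + √2*(2*√2))² = (130 + 4)² = 134² = 17956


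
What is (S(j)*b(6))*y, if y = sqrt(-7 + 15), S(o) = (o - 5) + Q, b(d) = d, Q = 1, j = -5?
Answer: -108*sqrt(2) ≈ -152.74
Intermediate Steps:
S(o) = -4 + o (S(o) = (o - 5) + 1 = (-5 + o) + 1 = -4 + o)
y = 2*sqrt(2) (y = sqrt(8) = 2*sqrt(2) ≈ 2.8284)
(S(j)*b(6))*y = ((-4 - 5)*6)*(2*sqrt(2)) = (-9*6)*(2*sqrt(2)) = -108*sqrt(2)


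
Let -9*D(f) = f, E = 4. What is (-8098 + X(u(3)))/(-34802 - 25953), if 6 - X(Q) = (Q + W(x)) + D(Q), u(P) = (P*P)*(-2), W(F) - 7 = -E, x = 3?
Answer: 8079/60755 ≈ 0.13298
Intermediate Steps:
D(f) = -f/9
W(F) = 3 (W(F) = 7 - 1*4 = 7 - 4 = 3)
u(P) = -2*P**2 (u(P) = P**2*(-2) = -2*P**2)
X(Q) = 3 - 8*Q/9 (X(Q) = 6 - ((Q + 3) - Q/9) = 6 - ((3 + Q) - Q/9) = 6 - (3 + 8*Q/9) = 6 + (-3 - 8*Q/9) = 3 - 8*Q/9)
(-8098 + X(u(3)))/(-34802 - 25953) = (-8098 + (3 - (-16)*3**2/9))/(-34802 - 25953) = (-8098 + (3 - (-16)*9/9))/(-60755) = (-8098 + (3 - 8/9*(-18)))*(-1/60755) = (-8098 + (3 + 16))*(-1/60755) = (-8098 + 19)*(-1/60755) = -8079*(-1/60755) = 8079/60755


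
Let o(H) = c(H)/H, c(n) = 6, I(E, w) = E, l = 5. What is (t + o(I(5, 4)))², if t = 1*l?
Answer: 961/25 ≈ 38.440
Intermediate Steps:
o(H) = 6/H
t = 5 (t = 1*5 = 5)
(t + o(I(5, 4)))² = (5 + 6/5)² = (31/5)² = 961/25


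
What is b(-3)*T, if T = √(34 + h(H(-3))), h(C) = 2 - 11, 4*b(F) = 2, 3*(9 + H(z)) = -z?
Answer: 5/2 ≈ 2.5000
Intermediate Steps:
H(z) = -9 - z/3 (H(z) = -9 + (-z)/3 = -9 - z/3)
b(F) = ½ (b(F) = (¼)*2 = ½)
h(C) = -9
T = 5 (T = √(34 - 9) = √25 = 5)
b(-3)*T = (½)*5 = 5/2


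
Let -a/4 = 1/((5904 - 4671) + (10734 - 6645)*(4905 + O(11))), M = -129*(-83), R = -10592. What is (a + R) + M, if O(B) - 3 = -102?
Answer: 2260091201/19652967 ≈ 115.00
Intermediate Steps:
O(B) = -99 (O(B) = 3 - 102 = -99)
M = 10707
a = -4/19652967 (a = -4/((5904 - 4671) + (10734 - 6645)*(4905 - 99)) = -4/(1233 + 4089*4806) = -4/(1233 + 19651734) = -4/19652967 ≈ -2.0353e-7)
(a + R) + M = (-4/19652967 - 10592) + 10707 = -208164226468/19652967 + 10707 = 2260091201/19652967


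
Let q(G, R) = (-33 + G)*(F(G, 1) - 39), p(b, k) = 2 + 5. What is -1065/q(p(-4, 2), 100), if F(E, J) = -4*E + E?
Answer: -71/104 ≈ -0.68269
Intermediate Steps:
F(E, J) = -3*E
p(b, k) = 7
q(G, R) = (-39 - 3*G)*(-33 + G) (q(G, R) = (-33 + G)*(-3*G - 39) = (-33 + G)*(-39 - 3*G) = (-39 - 3*G)*(-33 + G))
-1065/q(p(-4, 2), 100) = -1065/(1287 - 3*7**2 + 60*7) = -1065/(1287 - 3*49 + 420) = -1065/(1287 - 147 + 420) = -1065/1560 = -1065*1/1560 = -71/104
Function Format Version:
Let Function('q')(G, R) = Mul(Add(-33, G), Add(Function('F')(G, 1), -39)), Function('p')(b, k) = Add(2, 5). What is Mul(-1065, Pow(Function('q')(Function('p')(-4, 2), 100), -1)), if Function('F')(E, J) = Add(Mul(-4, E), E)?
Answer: Rational(-71, 104) ≈ -0.68269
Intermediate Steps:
Function('F')(E, J) = Mul(-3, E)
Function('p')(b, k) = 7
Function('q')(G, R) = Mul(Add(-39, Mul(-3, G)), Add(-33, G)) (Function('q')(G, R) = Mul(Add(-33, G), Add(Mul(-3, G), -39)) = Mul(Add(-33, G), Add(-39, Mul(-3, G))) = Mul(Add(-39, Mul(-3, G)), Add(-33, G)))
Mul(-1065, Pow(Function('q')(Function('p')(-4, 2), 100), -1)) = Mul(-1065, Pow(Add(1287, Mul(-3, Pow(7, 2)), Mul(60, 7)), -1)) = Mul(-1065, Pow(Add(1287, Mul(-3, 49), 420), -1)) = Mul(-1065, Pow(Add(1287, -147, 420), -1)) = Mul(-1065, Pow(1560, -1)) = Mul(-1065, Rational(1, 1560)) = Rational(-71, 104)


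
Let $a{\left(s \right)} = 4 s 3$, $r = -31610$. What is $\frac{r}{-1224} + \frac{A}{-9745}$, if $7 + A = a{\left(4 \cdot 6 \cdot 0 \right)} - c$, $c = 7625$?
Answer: $\frac{158690509}{5963940} \approx 26.608$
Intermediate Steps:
$a{\left(s \right)} = 12 s$
$A = -7632$ ($A = -7 + \left(12 \cdot 4 \cdot 6 \cdot 0 - 7625\right) = -7 - \left(7625 - 12 \cdot 24 \cdot 0\right) = -7 + \left(12 \cdot 0 - 7625\right) = -7 + \left(0 - 7625\right) = -7 - 7625 = -7632$)
$\frac{r}{-1224} + \frac{A}{-9745} = - \frac{31610}{-1224} - \frac{7632}{-9745} = \left(-31610\right) \left(- \frac{1}{1224}\right) - - \frac{7632}{9745} = \frac{15805}{612} + \frac{7632}{9745} = \frac{158690509}{5963940}$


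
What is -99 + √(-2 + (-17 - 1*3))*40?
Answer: -99 + 40*I*√22 ≈ -99.0 + 187.62*I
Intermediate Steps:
-99 + √(-2 + (-17 - 1*3))*40 = -99 + √(-2 + (-17 - 3))*40 = -99 + √(-2 - 20)*40 = -99 + √(-22)*40 = -99 + (I*√22)*40 = -99 + 40*I*√22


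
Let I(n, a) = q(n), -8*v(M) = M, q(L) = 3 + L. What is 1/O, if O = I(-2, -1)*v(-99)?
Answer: 8/99 ≈ 0.080808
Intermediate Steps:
v(M) = -M/8
I(n, a) = 3 + n
O = 99/8 (O = (3 - 2)*(-1/8*(-99)) = 1*(99/8) = 99/8 ≈ 12.375)
1/O = 1/(99/8) = 8/99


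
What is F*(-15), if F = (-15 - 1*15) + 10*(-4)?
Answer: 1050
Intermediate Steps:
F = -70 (F = (-15 - 15) - 40 = -30 - 40 = -70)
F*(-15) = -70*(-15) = 1050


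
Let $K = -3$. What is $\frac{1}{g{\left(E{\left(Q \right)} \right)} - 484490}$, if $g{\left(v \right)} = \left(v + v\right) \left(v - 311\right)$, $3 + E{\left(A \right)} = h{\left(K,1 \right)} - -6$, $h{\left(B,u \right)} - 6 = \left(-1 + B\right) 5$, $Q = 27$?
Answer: $- \frac{1}{477406} \approx -2.0947 \cdot 10^{-6}$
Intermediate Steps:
$h{\left(B,u \right)} = 1 + 5 B$ ($h{\left(B,u \right)} = 6 + \left(-1 + B\right) 5 = 6 + \left(-5 + 5 B\right) = 1 + 5 B$)
$E{\left(A \right)} = -11$ ($E{\left(A \right)} = -3 + \left(\left(1 + 5 \left(-3\right)\right) - -6\right) = -3 + \left(\left(1 - 15\right) + 6\right) = -3 + \left(-14 + 6\right) = -3 - 8 = -11$)
$g{\left(v \right)} = 2 v \left(-311 + v\right)$
$\frac{1}{g{\left(E{\left(Q \right)} \right)} - 484490} = \frac{1}{2 \left(-11\right) \left(-311 - 11\right) - 484490} = \frac{1}{2 \left(-11\right) \left(-322\right) - 484490} = \frac{1}{7084 - 484490} = \frac{1}{-477406} = - \frac{1}{477406}$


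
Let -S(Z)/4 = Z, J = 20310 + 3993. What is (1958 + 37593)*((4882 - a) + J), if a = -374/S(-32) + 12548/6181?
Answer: 456634955755065/395584 ≈ 1.1543e+9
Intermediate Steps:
J = 24303
S(Z) = -4*Z
a = -352775/395584 (a = -374/((-4*(-32))) + 12548/6181 = -374/128 + 12548*(1/6181) = -374*1/128 + 12548/6181 = -187/64 + 12548/6181 = -352775/395584 ≈ -0.89178)
(1958 + 37593)*((4882 - a) + J) = (1958 + 37593)*((4882 - 1*(-352775/395584)) + 24303) = 39551*((4882 + 352775/395584) + 24303) = 39551*(1931593863/395584 + 24303) = 39551*(11545471815/395584) = 456634955755065/395584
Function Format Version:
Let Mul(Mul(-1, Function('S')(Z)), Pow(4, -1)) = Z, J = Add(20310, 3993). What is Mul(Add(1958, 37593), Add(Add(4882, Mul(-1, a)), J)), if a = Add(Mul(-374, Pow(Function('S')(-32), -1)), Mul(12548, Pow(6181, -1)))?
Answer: Rational(456634955755065, 395584) ≈ 1.1543e+9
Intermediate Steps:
J = 24303
Function('S')(Z) = Mul(-4, Z)
a = Rational(-352775, 395584) (a = Add(Mul(-374, Pow(Mul(-4, -32), -1)), Mul(12548, Pow(6181, -1))) = Add(Mul(-374, Pow(128, -1)), Mul(12548, Rational(1, 6181))) = Add(Mul(-374, Rational(1, 128)), Rational(12548, 6181)) = Add(Rational(-187, 64), Rational(12548, 6181)) = Rational(-352775, 395584) ≈ -0.89178)
Mul(Add(1958, 37593), Add(Add(4882, Mul(-1, a)), J)) = Mul(Add(1958, 37593), Add(Add(4882, Mul(-1, Rational(-352775, 395584))), 24303)) = Mul(39551, Add(Add(4882, Rational(352775, 395584)), 24303)) = Mul(39551, Add(Rational(1931593863, 395584), 24303)) = Mul(39551, Rational(11545471815, 395584)) = Rational(456634955755065, 395584)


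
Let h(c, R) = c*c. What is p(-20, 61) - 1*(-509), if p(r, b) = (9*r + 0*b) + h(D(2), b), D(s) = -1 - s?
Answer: 338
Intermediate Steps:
h(c, R) = c²
p(r, b) = 9 + 9*r (p(r, b) = (9*r + 0*b) + (-1 - 1*2)² = (9*r + 0) + (-1 - 2)² = 9*r + (-3)² = 9*r + 9 = 9 + 9*r)
p(-20, 61) - 1*(-509) = (9 + 9*(-20)) - 1*(-509) = (9 - 180) + 509 = -171 + 509 = 338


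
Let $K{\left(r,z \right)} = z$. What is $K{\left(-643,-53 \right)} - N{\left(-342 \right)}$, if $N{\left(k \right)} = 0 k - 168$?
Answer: $115$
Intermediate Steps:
$N{\left(k \right)} = -168$ ($N{\left(k \right)} = 0 - 168 = -168$)
$K{\left(-643,-53 \right)} - N{\left(-342 \right)} = -53 - -168 = -53 + 168 = 115$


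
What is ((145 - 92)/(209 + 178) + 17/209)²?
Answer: 311734336/6542059689 ≈ 0.047651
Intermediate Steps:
((145 - 92)/(209 + 178) + 17/209)² = (53/387 + 17*(1/209))² = (53*(1/387) + 17/209)² = (53/387 + 17/209)² = (17656/80883)² = 311734336/6542059689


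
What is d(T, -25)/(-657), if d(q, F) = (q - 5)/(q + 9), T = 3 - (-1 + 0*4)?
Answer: 1/8541 ≈ 0.00011708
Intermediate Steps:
T = 4 (T = 3 - (-1 + 0) = 3 - 1*(-1) = 3 + 1 = 4)
d(q, F) = (-5 + q)/(9 + q)
d(T, -25)/(-657) = ((-5 + 4)/(9 + 4))/(-657) = (-1/13)*(-1/657) = ((1/13)*(-1))*(-1/657) = -1/13*(-1/657) = 1/8541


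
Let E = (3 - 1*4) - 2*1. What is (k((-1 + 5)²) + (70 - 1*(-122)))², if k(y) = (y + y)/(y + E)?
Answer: 6390784/169 ≈ 37815.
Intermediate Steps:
E = -3 (E = (3 - 4) - 2 = -1 - 2 = -3)
k(y) = 2*y/(-3 + y) (k(y) = (y + y)/(y - 3) = (2*y)/(-3 + y) = 2*y/(-3 + y))
(k((-1 + 5)²) + (70 - 1*(-122)))² = (2*(-1 + 5)²/(-3 + (-1 + 5)²) + (70 - 1*(-122)))² = (2*4²/(-3 + 4²) + (70 + 122))² = (2*16/(-3 + 16) + 192)² = (2*16/13 + 192)² = (2*16*(1/13) + 192)² = (32/13 + 192)² = (2528/13)² = 6390784/169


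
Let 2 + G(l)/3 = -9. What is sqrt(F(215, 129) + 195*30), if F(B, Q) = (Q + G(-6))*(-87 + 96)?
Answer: 3*sqrt(746) ≈ 81.939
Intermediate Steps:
G(l) = -33 (G(l) = -6 + 3*(-9) = -6 - 27 = -33)
F(B, Q) = -297 + 9*Q (F(B, Q) = (Q - 33)*(-87 + 96) = (-33 + Q)*9 = -297 + 9*Q)
sqrt(F(215, 129) + 195*30) = sqrt((-297 + 9*129) + 195*30) = sqrt((-297 + 1161) + 5850) = sqrt(864 + 5850) = sqrt(6714) = 3*sqrt(746)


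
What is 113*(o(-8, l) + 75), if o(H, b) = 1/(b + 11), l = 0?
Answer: 93338/11 ≈ 8485.3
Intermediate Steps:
o(H, b) = 1/(11 + b)
113*(o(-8, l) + 75) = 113*(1/(11 + 0) + 75) = 113*(1/11 + 75) = 113*(826/11) = 93338/11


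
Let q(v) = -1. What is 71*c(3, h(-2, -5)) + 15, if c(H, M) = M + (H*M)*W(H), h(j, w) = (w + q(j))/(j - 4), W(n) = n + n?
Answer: 1364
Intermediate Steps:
W(n) = 2*n
h(j, w) = (-1 + w)/(-4 + j) (h(j, w) = (w - 1)/(j - 4) = (-1 + w)/(-4 + j))
c(H, M) = M + 2*M*H² (c(H, M) = M + (H*M)*(2*H) = M + 2*M*H²)
71*c(3, h(-2, -5)) + 15 = 71*(((-1 - 5)/(-4 - 2))*(1 + 2*3²)) + 15 = 71*((-6/(-6))*(1 + 2*9)) + 15 = 71*((-⅙*(-6))*(1 + 18)) + 15 = 71*(1*19) + 15 = 71*19 + 15 = 1349 + 15 = 1364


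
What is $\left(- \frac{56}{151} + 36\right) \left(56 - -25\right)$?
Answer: $\frac{435780}{151} \approx 2886.0$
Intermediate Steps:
$\left(- \frac{56}{151} + 36\right) \left(56 - -25\right) = \left(\left(-56\right) \frac{1}{151} + 36\right) \left(56 + 25\right) = \left(- \frac{56}{151} + 36\right) 81 = \frac{5380}{151} \cdot 81 = \frac{435780}{151}$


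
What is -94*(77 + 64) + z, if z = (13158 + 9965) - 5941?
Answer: 3928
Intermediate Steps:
z = 17182 (z = 23123 - 5941 = 17182)
-94*(77 + 64) + z = -94*(77 + 64) + 17182 = -94*141 + 17182 = -13254 + 17182 = 3928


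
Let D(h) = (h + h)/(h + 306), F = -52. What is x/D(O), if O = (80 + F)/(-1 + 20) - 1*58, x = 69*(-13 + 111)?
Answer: -2670990/179 ≈ -14922.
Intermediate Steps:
x = 6762 (x = 69*98 = 6762)
O = -1074/19 (O = (80 - 52)/(-1 + 20) - 1*58 = 28/19 - 58 = -1074/19 ≈ -56.526)
D(h) = 2*h/(306 + h) (D(h) = (2*h)/(306 + h) = 2*h/(306 + h))
x/D(O) = 6762/((2*(-1074/19)/(306 - 1074/19))) = 6762/((2*(-1074/19)/(4740/19))) = 6762/((2*(-1074/19)*(19/4740))) = 6762/(-179/395) = 6762*(-395/179) = -2670990/179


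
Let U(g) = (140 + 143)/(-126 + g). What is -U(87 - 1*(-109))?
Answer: -283/70 ≈ -4.0429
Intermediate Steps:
U(g) = 283/(-126 + g)
-U(87 - 1*(-109)) = -283/(-126 + (87 - 1*(-109))) = -283/(-126 + (87 + 109)) = -283/(-126 + 196) = -283/70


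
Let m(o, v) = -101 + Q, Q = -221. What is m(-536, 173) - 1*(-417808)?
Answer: 417486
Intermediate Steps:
m(o, v) = -322 (m(o, v) = -101 - 221 = -322)
m(-536, 173) - 1*(-417808) = -322 - 1*(-417808) = -322 + 417808 = 417486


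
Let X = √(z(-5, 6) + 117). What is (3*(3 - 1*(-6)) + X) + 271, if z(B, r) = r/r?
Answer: 298 + √118 ≈ 308.86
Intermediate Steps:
z(B, r) = 1
X = √118 (X = √(1 + 117) = √118 ≈ 10.863)
(3*(3 - 1*(-6)) + X) + 271 = (3*(3 - 1*(-6)) + √118) + 271 = (3*(3 + 6) + √118) + 271 = (3*9 + √118) + 271 = (27 + √118) + 271 = 298 + √118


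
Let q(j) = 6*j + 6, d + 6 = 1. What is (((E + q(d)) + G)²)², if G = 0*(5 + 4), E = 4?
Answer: 160000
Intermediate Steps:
d = -5 (d = -6 + 1 = -5)
q(j) = 6 + 6*j
G = 0 (G = 0*9 = 0)
(((E + q(d)) + G)²)² = (((4 + (6 + 6*(-5))) + 0)²)² = (((4 + (6 - 30)) + 0)²)² = (((4 - 24) + 0)²)² = ((-20 + 0)²)² = ((-20)²)² = 400² = 160000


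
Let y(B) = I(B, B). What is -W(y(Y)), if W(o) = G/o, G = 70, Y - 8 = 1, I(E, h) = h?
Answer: -70/9 ≈ -7.7778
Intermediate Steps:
Y = 9 (Y = 8 + 1 = 9)
y(B) = B
W(o) = 70/o
-W(y(Y)) = -70/9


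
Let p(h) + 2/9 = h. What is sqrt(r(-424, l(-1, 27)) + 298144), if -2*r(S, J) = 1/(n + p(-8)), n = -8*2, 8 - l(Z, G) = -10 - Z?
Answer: sqrt(14168996437)/218 ≈ 546.03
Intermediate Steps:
p(h) = -2/9 + h
l(Z, G) = 18 + Z (l(Z, G) = 8 - (-10 - Z) = 8 + (10 + Z) = 18 + Z)
n = -16
r(S, J) = 9/436 (r(S, J) = -1/(2*(-16 + (-2/9 - 8))) = -1/(2*(-16 - 74/9)) = -1/(2*(-218/9)) = -1/2*(-9/218) = 9/436)
sqrt(r(-424, l(-1, 27)) + 298144) = sqrt(9/436 + 298144) = sqrt(129990793/436) = sqrt(14168996437)/218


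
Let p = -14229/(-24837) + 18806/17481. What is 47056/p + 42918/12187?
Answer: 697529524809066/24436190261 ≈ 28545.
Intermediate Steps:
p = 14035721/8513247 (p = -14229*(-1/24837) + 18806*(1/17481) = 279/487 + 18806/17481 = 14035721/8513247 ≈ 1.6487)
47056/p + 42918/12187 = 47056/(14035721/8513247) + 42918/12187 = 47056*(8513247/14035721) + 42918*(1/12187) = 400599350832/14035721 + 42918/12187 = 697529524809066/24436190261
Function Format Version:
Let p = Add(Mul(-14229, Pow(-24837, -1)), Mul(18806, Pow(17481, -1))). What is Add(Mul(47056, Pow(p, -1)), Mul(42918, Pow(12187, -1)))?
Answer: Rational(697529524809066, 24436190261) ≈ 28545.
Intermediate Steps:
p = Rational(14035721, 8513247) (p = Add(Mul(-14229, Rational(-1, 24837)), Mul(18806, Rational(1, 17481))) = Add(Rational(279, 487), Rational(18806, 17481)) = Rational(14035721, 8513247) ≈ 1.6487)
Add(Mul(47056, Pow(p, -1)), Mul(42918, Pow(12187, -1))) = Add(Mul(47056, Pow(Rational(14035721, 8513247), -1)), Mul(42918, Pow(12187, -1))) = Add(Mul(47056, Rational(8513247, 14035721)), Mul(42918, Rational(1, 12187))) = Add(Rational(400599350832, 14035721), Rational(42918, 12187)) = Rational(697529524809066, 24436190261)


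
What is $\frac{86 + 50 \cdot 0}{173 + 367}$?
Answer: $\frac{43}{270} \approx 0.15926$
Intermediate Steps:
$\frac{86 + 50 \cdot 0}{173 + 367} = \frac{86 + 0}{540} = 86 \cdot \frac{1}{540} = \frac{43}{270}$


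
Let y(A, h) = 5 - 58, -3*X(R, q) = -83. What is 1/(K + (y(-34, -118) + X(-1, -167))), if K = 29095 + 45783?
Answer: 3/224558 ≈ 1.3360e-5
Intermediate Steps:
X(R, q) = 83/3 (X(R, q) = -1/3*(-83) = 83/3)
y(A, h) = -53
K = 74878
1/(K + (y(-34, -118) + X(-1, -167))) = 1/(74878 + (-53 + 83/3)) = 1/(74878 - 76/3) = 1/(224558/3) = 3/224558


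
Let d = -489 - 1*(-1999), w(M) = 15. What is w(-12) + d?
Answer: 1525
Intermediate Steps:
d = 1510 (d = -489 + 1999 = 1510)
w(-12) + d = 15 + 1510 = 1525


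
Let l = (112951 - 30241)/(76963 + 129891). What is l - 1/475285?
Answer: 19655307748/49157301695 ≈ 0.39985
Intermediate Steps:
l = 41355/103427 (l = 82710/206854 = 82710*(1/206854) = 41355/103427 ≈ 0.39985)
l - 1/475285 = 41355/103427 - 1/475285 = 19655307748/49157301695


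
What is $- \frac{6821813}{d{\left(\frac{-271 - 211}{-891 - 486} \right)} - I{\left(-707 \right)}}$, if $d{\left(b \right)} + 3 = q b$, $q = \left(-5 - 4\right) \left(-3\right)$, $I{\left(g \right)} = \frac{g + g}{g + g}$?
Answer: $- \frac{347912463}{278} \approx -1.2515 \cdot 10^{6}$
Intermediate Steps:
$I{\left(g \right)} = 1$ ($I{\left(g \right)} = \frac{2 g}{2 g} = 2 g \frac{1}{2 g} = 1$)
$q = 27$ ($q = \left(-9\right) \left(-3\right) = 27$)
$d{\left(b \right)} = -3 + 27 b$
$- \frac{6821813}{d{\left(\frac{-271 - 211}{-891 - 486} \right)} - I{\left(-707 \right)}} = - \frac{6821813}{\left(-3 + 27 \frac{-271 - 211}{-891 - 486}\right) - 1} = - \frac{6821813}{\left(-3 + 27 \left(- \frac{482}{-1377}\right)\right) - 1} = - \frac{6821813}{\left(-3 + 27 \left(\left(-482\right) \left(- \frac{1}{1377}\right)\right)\right) - 1} = - \frac{6821813}{\left(-3 + 27 \cdot \frac{482}{1377}\right) - 1} = - \frac{6821813}{\left(-3 + \frac{482}{51}\right) - 1} = - \frac{6821813}{\frac{329}{51} - 1} = - \frac{6821813}{\frac{278}{51}} = \left(-6821813\right) \frac{51}{278} = - \frac{347912463}{278}$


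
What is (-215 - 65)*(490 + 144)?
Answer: -177520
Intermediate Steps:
(-215 - 65)*(490 + 144) = -280*634 = -177520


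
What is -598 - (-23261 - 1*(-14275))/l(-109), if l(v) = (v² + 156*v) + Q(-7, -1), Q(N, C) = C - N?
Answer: -3068952/5117 ≈ -599.76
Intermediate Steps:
l(v) = 6 + v² + 156*v (l(v) = (v² + 156*v) + (-1 - 1*(-7)) = (v² + 156*v) + (-1 + 7) = (v² + 156*v) + 6 = 6 + v² + 156*v)
-598 - (-23261 - 1*(-14275))/l(-109) = -598 - (-23261 - 1*(-14275))/(6 + (-109)² + 156*(-109)) = -598 - (-23261 + 14275)/(6 + 11881 - 17004) = -598 - (-8986)/(-5117) = -598 - (-8986)*(-1)/5117 = -598 - 1*8986/5117 = -598 - 8986/5117 = -3068952/5117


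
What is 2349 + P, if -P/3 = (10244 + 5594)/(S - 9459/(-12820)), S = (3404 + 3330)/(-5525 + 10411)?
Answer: -190346770281/9467611 ≈ -20105.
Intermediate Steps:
S = 481/349 (S = 6734/4886 = 6734*(1/4886) = 481/349 ≈ 1.3782)
P = -212586188520/9467611 (P = -3*(10244 + 5594)/(481/349 - 9459/(-12820)) = -47514/(481/349 - 9459*(-1/12820)) = -47514/(481/349 + 9459/12820) = -47514/9467611/4474180 = -47514*4474180/9467611 = -3*70862062840/9467611 = -212586188520/9467611 ≈ -22454.)
2349 + P = 2349 - 212586188520/9467611 = -190346770281/9467611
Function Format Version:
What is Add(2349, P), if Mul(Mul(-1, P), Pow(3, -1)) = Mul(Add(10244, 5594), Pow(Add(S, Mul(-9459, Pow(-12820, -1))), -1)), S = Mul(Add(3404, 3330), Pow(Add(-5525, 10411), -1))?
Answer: Rational(-190346770281, 9467611) ≈ -20105.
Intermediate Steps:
S = Rational(481, 349) (S = Mul(6734, Pow(4886, -1)) = Mul(6734, Rational(1, 4886)) = Rational(481, 349) ≈ 1.3782)
P = Rational(-212586188520, 9467611) (P = Mul(-3, Mul(Add(10244, 5594), Pow(Add(Rational(481, 349), Mul(-9459, Pow(-12820, -1))), -1))) = Mul(-3, Mul(15838, Pow(Add(Rational(481, 349), Mul(-9459, Rational(-1, 12820))), -1))) = Mul(-3, Mul(15838, Pow(Add(Rational(481, 349), Rational(9459, 12820)), -1))) = Mul(-3, Mul(15838, Pow(Rational(9467611, 4474180), -1))) = Mul(-3, Mul(15838, Rational(4474180, 9467611))) = Mul(-3, Rational(70862062840, 9467611)) = Rational(-212586188520, 9467611) ≈ -22454.)
Add(2349, P) = Add(2349, Rational(-212586188520, 9467611)) = Rational(-190346770281, 9467611)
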